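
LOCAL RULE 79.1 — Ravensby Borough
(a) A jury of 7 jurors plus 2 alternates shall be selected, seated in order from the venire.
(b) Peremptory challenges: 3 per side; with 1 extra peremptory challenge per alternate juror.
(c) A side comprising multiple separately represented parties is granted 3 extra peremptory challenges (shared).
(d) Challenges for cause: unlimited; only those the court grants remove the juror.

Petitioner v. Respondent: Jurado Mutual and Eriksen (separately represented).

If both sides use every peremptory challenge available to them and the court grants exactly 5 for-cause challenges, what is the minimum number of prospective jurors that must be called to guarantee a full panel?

Seats to fill: 7 + 2 alternates = 9.
Peremptories — Petitioner: 3 + 1×2 = 5; Respondent: 3 + 1×2 + 3 = 8; total 13.
For-cause removals: 5.
Minimum venire: 9 + 13 + 5 = 27.

27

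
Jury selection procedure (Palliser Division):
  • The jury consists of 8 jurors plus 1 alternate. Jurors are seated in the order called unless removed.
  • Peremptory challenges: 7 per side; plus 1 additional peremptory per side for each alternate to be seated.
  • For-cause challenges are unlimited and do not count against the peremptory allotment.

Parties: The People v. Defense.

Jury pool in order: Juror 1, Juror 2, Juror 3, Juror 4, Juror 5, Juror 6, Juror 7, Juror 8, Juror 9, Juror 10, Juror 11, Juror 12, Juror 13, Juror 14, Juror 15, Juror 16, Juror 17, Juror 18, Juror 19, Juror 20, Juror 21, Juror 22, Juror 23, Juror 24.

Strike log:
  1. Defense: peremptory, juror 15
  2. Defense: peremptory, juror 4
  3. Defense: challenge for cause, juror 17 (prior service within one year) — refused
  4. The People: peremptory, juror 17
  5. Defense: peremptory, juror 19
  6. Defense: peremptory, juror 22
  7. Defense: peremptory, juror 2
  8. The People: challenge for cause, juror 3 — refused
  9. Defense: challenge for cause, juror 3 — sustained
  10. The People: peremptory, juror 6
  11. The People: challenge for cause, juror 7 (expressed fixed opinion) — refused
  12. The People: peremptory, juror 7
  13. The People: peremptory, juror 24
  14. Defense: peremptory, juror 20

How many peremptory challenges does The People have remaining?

The People allotment: 7 base + 1 × 1 alternate = 8.
The People peremptories used: #17, #6, #7, #24 — 4 (for-cause on #3, #7 don't count).
Remaining: 8 − 4 = 4.

4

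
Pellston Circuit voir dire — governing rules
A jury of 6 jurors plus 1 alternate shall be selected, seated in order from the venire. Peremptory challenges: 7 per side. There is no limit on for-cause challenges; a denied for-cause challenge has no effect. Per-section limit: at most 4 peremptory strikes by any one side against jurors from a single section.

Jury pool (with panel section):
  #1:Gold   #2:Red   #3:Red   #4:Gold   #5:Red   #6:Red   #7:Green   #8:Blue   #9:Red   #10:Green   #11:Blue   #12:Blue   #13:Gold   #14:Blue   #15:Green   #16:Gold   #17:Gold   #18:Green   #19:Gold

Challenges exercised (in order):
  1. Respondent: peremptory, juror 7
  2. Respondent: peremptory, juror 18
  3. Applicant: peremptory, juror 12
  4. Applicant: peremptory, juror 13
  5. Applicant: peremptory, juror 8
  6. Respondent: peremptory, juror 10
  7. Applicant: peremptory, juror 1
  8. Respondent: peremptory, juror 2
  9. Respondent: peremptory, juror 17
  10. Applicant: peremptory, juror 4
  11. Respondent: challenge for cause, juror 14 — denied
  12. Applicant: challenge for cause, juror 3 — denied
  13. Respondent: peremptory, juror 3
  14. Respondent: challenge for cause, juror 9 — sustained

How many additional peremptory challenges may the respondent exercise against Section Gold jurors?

1

Respondent peremptories so far: #7, #18, #10, #2, #17, #3 — 6 of 7 used, 1 left overall.
Against Section Gold: #17 — 1 used; per-section cap 4 leaves 3.
Binding limit: min(1, 3) = 1.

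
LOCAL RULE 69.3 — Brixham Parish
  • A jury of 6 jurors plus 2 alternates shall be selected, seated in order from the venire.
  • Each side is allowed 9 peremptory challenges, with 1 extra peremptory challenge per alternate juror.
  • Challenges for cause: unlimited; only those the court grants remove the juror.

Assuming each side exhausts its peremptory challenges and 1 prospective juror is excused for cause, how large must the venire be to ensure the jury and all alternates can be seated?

Seats to fill: 6 + 2 alternates = 8.
Peremptories: 9 + 1×2 = 11 per side × 2 sides = 22.
For-cause removals: 1.
Minimum venire: 8 + 22 + 1 = 31.

31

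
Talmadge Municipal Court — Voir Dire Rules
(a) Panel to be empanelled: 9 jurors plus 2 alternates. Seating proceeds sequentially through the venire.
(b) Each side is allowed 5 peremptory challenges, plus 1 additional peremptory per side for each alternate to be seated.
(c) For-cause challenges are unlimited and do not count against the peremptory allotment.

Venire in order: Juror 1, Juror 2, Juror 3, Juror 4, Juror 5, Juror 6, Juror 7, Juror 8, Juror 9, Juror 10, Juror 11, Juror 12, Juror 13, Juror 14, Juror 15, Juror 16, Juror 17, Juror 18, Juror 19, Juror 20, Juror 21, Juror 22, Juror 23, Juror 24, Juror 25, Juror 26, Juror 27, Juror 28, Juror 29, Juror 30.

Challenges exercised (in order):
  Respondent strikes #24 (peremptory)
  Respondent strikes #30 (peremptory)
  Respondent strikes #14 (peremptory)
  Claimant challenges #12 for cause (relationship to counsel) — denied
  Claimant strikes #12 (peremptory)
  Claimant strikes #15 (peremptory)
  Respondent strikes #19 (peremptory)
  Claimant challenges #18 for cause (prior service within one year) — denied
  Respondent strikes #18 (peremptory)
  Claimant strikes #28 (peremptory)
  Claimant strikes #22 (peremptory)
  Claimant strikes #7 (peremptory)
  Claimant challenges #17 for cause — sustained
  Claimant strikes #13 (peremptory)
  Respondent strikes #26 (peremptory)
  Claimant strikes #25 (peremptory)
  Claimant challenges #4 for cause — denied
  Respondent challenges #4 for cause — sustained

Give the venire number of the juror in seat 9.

Removed: #4, #7, #12, #13, #14, #15, #17, #18, #19, #22, #24, #25, #26, #28, #30.
Seating in order: seats 1–9 → #1, #2, #3, #5, #6, #8, #9, #10, #11; alternates → #16, #20.
So seat 9 is #11.

11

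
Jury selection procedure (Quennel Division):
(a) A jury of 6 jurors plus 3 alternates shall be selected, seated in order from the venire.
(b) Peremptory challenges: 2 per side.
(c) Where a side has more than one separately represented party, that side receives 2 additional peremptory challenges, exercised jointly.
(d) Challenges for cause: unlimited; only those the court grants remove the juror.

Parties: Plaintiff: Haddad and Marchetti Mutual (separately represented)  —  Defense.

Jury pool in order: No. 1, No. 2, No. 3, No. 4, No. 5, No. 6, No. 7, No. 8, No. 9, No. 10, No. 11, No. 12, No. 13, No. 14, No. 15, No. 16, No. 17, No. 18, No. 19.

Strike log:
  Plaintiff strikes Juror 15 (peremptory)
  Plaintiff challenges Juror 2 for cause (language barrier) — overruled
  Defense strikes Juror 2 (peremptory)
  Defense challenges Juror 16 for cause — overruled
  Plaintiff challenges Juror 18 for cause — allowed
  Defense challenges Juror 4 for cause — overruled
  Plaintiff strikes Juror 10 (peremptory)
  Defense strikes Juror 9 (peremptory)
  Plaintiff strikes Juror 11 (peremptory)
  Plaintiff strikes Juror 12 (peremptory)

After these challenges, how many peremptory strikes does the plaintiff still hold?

0

Plaintiff allotment: 2 base + 2 multi-party = 4.
Plaintiff peremptories used: #15, #10, #11, #12 — 4 (for-cause on #2, #18 don't count).
Remaining: 4 − 4 = 0.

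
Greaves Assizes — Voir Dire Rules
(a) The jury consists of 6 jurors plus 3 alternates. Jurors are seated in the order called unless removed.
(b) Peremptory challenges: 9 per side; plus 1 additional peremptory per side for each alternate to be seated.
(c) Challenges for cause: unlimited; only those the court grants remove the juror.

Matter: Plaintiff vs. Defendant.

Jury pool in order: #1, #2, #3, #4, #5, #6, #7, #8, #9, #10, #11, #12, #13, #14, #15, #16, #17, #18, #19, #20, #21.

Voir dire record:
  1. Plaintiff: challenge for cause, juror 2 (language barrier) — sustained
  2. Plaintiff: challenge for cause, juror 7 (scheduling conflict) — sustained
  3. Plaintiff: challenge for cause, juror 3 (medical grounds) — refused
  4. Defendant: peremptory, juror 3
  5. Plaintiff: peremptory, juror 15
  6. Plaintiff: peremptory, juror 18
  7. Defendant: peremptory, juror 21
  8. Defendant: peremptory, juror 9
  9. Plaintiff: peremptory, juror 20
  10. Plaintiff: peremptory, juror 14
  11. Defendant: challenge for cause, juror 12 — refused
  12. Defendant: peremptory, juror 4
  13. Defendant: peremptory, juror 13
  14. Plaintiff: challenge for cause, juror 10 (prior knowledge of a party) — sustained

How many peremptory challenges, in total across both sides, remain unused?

Plaintiff allotment: 9 base + 1 × 3 alternates = 12. Defendant allotment: 9 base + 1 × 3 alternates = 12.
Plaintiff peremptories used: #15, #18, #20, #14 — 4 (for-cause on #2, #7, #3, #10 don't count).
Defendant peremptories used: #3, #21, #9, #4, #13 — 5 (the for-cause on #12 doesn't count).
Remaining: (12 − 4) + (12 − 5) = 15.

15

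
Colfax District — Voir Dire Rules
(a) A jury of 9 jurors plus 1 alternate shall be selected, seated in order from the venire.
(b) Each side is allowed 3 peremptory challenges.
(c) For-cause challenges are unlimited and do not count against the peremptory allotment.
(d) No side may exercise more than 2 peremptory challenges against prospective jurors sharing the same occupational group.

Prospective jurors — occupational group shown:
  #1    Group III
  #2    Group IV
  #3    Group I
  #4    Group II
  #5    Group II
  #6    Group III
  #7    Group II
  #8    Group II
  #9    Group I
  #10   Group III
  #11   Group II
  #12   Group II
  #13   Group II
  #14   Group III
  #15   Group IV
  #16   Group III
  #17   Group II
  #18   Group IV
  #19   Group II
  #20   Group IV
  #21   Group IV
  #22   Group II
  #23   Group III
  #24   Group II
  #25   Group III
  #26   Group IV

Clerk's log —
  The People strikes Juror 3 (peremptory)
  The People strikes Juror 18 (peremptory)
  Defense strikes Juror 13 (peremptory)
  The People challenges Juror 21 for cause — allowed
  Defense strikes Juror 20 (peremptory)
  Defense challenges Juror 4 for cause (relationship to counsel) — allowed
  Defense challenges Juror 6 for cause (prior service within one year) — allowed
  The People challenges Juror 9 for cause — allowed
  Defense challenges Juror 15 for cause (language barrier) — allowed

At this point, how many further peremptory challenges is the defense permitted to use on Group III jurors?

Defense peremptories so far: #13, #20 — 2 of 3 used, 1 left overall.
Against Group III: none yet — per-group cap 2 leaves 2.
Binding limit: min(1, 2) = 1.

1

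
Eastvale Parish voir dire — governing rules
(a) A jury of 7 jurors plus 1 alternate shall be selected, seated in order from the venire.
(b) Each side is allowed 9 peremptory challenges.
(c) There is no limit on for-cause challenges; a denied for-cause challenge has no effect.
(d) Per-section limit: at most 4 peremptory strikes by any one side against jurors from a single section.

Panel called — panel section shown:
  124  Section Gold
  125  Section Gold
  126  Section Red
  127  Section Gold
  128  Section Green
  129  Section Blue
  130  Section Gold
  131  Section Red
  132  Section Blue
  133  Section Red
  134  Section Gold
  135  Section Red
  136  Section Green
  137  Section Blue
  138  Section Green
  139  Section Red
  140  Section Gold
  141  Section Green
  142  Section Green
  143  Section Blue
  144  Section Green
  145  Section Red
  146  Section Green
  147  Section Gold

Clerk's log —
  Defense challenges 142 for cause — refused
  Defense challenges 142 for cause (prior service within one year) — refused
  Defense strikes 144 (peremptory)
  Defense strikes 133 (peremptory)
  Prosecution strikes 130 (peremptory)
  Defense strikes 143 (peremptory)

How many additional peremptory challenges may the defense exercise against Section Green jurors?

3

Defense peremptories so far: #144, #133, #143 — 3 of 9 used, 6 left overall.
Against Section Green: #144 — 1 used; per-section cap 4 leaves 3.
Binding limit: min(6, 3) = 3.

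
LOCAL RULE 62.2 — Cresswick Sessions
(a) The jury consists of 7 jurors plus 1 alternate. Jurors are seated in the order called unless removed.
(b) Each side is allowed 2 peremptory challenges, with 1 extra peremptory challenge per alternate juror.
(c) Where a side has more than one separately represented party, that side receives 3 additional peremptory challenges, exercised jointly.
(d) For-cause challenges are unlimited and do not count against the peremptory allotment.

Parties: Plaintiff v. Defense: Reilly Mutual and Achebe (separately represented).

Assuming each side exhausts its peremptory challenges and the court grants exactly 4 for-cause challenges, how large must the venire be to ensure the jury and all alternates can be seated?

21

Seats to fill: 7 + 1 alternates = 8.
Peremptories — Plaintiff: 2 + 1×1 = 3; Defense: 2 + 1×1 + 3 = 6; total 9.
For-cause removals: 4.
Minimum venire: 8 + 9 + 4 = 21.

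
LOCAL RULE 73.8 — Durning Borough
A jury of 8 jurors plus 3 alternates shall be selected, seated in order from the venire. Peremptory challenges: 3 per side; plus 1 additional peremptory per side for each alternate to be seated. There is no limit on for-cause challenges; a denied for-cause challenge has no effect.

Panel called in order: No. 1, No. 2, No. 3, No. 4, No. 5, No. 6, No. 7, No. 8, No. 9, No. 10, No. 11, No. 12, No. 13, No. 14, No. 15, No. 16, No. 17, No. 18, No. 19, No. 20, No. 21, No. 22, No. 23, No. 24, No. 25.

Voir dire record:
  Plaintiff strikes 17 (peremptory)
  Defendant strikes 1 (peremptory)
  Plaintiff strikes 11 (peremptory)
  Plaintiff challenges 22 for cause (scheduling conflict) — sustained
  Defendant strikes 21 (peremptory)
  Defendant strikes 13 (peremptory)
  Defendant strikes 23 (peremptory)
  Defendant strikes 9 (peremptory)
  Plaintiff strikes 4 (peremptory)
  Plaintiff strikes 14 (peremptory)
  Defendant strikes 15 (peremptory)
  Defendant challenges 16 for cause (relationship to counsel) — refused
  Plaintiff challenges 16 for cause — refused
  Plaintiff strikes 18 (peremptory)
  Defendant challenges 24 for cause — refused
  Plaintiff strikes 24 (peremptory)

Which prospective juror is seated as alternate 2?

Removed: #1, #4, #9, #11, #13, #14, #15, #17, #18, #21, #22, #23, #24. (#16 stays — for-cause denied.)
Seating in order: seats 1–8 → #2, #3, #5, #6, #7, #8, #10, #12; alternates → #16, #19, #20.
So alternate 2 is #19.

19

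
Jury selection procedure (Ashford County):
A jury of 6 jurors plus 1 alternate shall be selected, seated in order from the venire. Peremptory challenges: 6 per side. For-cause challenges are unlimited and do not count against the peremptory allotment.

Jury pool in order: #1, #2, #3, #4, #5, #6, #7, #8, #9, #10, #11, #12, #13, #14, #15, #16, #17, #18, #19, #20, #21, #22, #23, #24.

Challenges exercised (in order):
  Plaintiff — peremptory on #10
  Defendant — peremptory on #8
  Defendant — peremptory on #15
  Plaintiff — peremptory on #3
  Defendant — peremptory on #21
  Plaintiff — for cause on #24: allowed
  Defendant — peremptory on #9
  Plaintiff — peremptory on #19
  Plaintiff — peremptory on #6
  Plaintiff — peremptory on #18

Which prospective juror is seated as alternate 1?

Removed: #3, #6, #8, #9, #10, #15, #18, #19, #21, #24.
Filling seats in venire order through position 7: #1, #2, #4, #5, #7, #11, #12.
So alternate 1 is #12.

12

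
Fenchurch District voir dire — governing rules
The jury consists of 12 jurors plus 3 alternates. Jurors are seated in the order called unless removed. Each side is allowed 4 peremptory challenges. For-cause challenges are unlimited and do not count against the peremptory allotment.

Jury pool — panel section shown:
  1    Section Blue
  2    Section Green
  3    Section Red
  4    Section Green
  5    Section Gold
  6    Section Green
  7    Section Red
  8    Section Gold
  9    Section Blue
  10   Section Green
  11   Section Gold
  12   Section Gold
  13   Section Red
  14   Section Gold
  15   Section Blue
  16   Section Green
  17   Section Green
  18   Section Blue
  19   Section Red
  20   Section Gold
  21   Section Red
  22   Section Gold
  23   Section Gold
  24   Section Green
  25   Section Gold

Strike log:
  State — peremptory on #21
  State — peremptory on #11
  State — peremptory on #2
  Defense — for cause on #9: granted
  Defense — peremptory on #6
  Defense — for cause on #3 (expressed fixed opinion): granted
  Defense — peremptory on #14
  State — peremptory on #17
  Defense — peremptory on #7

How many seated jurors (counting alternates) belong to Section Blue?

Removed: #2, #3, #6, #7, #9, #11, #14, #17, #21.
Seated (15 incl. alternates): #1, #4, #5, #8, #10, #12, #13, #15, #16, #18, #19, #20, #22, #23, #24.
Of those, in Section Blue: #1, #15, #18 → 3.

3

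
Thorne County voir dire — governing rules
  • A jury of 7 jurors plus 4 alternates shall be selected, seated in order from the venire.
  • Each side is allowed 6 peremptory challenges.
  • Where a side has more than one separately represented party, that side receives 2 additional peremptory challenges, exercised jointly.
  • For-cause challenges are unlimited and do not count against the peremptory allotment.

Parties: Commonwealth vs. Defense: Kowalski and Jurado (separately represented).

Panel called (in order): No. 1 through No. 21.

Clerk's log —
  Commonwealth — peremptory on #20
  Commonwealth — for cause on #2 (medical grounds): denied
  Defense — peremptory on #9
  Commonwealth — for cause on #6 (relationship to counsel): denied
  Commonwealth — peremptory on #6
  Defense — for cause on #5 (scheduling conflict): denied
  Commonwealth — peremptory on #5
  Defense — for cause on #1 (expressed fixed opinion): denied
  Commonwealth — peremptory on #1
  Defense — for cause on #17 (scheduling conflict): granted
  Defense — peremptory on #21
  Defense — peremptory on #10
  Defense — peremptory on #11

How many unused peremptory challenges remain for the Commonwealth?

2

Commonwealth allotment: 6.
Commonwealth peremptories used: #20, #6, #5, #1 — 4 (for-cause on #2, #6 don't count).
Remaining: 6 − 4 = 2.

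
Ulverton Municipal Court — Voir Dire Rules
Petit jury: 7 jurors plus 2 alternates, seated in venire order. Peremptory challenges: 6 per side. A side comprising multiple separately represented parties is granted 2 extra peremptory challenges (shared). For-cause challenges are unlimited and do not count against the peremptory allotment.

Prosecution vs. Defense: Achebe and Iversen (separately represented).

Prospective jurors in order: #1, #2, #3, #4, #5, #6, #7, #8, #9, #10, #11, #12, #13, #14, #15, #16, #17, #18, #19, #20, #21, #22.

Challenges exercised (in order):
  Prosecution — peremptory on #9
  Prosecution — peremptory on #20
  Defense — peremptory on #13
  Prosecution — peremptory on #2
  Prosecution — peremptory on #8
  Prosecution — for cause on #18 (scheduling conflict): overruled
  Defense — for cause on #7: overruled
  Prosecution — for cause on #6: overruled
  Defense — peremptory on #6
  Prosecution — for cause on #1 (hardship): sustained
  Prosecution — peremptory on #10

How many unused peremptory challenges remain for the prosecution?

1

Prosecution allotment: 6.
Prosecution peremptories used: #9, #20, #2, #8, #10 — 5 (for-cause on #18, #6, #1 don't count).
Remaining: 6 − 5 = 1.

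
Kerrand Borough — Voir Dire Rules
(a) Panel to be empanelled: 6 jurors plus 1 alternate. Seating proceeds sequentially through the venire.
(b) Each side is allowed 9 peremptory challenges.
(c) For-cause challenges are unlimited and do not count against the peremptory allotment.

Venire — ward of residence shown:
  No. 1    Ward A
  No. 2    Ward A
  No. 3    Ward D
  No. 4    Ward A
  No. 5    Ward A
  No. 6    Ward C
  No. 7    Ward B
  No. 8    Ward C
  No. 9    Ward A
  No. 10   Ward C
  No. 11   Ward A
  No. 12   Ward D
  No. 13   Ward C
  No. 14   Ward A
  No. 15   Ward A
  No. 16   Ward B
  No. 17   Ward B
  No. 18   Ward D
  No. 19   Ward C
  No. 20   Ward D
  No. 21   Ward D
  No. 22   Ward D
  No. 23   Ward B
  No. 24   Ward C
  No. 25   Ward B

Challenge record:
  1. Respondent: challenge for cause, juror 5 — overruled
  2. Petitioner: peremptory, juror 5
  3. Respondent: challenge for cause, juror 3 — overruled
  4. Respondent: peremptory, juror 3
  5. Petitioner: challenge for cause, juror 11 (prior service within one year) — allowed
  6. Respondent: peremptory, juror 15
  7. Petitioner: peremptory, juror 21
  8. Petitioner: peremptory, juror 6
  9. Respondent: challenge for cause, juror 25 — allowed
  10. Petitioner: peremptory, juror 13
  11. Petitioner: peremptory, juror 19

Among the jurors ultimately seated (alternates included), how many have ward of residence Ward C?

2

Removed: #3, #5, #6, #11, #13, #15, #19, #21, #25.
Seated (7 incl. alternates): #1, #2, #4, #7, #8, #9, #10.
Of those, in Ward C: #8, #10 → 2.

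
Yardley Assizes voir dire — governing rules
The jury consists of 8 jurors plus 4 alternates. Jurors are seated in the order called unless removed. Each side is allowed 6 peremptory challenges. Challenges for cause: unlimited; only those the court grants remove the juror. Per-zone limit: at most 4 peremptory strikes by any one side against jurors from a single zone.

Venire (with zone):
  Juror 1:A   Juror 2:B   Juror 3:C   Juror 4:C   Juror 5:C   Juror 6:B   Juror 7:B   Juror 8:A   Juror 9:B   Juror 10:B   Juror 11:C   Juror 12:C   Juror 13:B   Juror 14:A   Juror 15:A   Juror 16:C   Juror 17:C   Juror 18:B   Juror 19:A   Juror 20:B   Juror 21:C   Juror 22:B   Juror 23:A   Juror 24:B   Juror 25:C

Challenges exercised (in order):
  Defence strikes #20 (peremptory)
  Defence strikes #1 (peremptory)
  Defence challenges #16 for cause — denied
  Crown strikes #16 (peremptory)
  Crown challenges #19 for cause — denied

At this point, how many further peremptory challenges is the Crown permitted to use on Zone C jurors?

Crown peremptories so far: #16 — 1 of 6 used, 5 left overall.
Against Zone C: #16 — 1 used; per-zone cap 4 leaves 3.
Binding limit: min(5, 3) = 3.

3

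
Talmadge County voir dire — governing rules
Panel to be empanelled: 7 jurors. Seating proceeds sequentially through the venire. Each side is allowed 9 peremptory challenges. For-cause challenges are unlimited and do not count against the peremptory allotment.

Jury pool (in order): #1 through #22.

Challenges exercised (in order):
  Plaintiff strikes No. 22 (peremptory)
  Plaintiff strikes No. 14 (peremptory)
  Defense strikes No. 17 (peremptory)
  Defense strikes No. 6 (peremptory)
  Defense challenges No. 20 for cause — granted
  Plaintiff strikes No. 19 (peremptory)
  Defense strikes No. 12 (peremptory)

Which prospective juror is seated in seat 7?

Removed: #6, #12, #14, #17, #19, #20, #22.
Filling seats in venire order through position 7: #1, #2, #3, #4, #5, #7, #8.
So seat 7 is #8.

8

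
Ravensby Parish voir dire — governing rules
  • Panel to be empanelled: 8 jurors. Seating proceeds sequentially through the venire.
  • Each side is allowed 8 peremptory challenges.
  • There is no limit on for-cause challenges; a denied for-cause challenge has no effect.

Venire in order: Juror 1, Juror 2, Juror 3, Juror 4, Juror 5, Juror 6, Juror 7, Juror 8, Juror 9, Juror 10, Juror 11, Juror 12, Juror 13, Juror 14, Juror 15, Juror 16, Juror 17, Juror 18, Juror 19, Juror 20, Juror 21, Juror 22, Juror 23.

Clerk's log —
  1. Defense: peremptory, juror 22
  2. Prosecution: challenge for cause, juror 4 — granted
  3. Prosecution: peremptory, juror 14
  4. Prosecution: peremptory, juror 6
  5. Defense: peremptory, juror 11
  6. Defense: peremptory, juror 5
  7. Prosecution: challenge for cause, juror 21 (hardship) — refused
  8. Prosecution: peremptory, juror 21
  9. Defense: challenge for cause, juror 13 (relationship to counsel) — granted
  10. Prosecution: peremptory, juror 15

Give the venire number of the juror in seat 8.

Removed: #4, #5, #6, #11, #13, #14, #15, #21, #22.
Filling seats in venire order through position 8: #1, #2, #3, #7, #8, #9, #10, #12.
So seat 8 is #12.

12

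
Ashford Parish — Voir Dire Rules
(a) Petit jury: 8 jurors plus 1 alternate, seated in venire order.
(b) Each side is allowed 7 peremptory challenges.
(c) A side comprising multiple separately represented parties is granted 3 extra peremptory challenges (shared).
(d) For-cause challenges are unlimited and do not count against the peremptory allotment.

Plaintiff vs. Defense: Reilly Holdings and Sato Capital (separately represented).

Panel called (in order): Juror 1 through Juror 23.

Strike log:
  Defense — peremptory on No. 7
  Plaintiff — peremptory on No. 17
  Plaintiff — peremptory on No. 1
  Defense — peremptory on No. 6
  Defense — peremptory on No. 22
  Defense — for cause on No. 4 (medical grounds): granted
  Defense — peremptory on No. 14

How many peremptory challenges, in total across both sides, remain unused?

Plaintiff allotment: 7. Defense allotment: 7 base + 3 multi-party = 10.
Plaintiff peremptories used: #17, #1 — 2.
Defense peremptories used: #7, #6, #22, #14 — 4 (the for-cause on #4 doesn't count).
Remaining: (7 − 2) + (10 − 4) = 11.

11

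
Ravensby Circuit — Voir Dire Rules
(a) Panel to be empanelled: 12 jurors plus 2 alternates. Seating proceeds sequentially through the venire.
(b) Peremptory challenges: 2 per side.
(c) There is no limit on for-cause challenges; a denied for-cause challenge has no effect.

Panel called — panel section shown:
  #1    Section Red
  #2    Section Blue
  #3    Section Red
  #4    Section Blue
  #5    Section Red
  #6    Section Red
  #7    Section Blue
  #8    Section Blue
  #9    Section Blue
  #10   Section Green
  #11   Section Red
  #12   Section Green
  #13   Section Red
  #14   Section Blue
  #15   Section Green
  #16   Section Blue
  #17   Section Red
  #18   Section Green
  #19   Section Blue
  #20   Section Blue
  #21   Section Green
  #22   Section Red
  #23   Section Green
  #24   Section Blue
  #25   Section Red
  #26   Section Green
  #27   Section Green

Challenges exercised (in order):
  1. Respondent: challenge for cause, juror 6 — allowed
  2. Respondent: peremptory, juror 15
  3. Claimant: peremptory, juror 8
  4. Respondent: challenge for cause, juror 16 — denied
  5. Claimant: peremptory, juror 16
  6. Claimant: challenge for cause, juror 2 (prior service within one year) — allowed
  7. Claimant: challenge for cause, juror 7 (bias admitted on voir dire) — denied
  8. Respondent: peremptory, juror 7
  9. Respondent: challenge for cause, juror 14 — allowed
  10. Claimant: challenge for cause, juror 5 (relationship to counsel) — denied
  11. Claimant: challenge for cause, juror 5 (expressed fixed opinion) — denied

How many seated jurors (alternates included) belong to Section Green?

4

Removed: #2, #6, #7, #8, #14, #15, #16.
Seated (14 incl. alternates): #1, #3, #4, #5, #9, #10, #11, #12, #13, #17, #18, #19, #20, #21.
Of those, in Section Green: #10, #12, #18, #21 → 4.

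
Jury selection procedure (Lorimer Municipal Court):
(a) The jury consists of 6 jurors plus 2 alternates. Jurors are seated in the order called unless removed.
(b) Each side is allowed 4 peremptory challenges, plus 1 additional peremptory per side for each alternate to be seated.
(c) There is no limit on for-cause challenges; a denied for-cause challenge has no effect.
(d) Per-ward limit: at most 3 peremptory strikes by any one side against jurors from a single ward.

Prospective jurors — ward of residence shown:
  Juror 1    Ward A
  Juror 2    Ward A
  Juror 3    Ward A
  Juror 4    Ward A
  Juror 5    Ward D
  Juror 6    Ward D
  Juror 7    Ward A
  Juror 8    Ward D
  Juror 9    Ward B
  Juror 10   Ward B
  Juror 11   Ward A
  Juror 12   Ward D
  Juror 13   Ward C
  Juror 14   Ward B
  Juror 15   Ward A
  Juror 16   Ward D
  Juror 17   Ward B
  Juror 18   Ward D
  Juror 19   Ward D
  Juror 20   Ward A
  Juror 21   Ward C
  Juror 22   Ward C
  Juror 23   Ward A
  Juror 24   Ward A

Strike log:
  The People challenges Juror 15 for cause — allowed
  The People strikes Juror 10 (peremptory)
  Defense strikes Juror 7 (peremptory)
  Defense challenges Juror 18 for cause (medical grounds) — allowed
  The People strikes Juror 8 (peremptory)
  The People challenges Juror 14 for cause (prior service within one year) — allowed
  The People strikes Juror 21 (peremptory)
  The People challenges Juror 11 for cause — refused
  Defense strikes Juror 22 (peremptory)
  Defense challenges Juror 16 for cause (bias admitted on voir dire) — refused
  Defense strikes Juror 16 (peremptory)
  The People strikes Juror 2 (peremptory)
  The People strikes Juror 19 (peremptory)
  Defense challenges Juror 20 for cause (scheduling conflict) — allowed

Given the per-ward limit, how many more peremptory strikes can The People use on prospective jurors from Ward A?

The People peremptories so far: #10, #8, #21, #2, #19 — 5 of 6 used, 1 left overall.
Against Ward A: #2 — 1 used; per-ward cap 3 leaves 2.
Binding limit: min(1, 2) = 1.

1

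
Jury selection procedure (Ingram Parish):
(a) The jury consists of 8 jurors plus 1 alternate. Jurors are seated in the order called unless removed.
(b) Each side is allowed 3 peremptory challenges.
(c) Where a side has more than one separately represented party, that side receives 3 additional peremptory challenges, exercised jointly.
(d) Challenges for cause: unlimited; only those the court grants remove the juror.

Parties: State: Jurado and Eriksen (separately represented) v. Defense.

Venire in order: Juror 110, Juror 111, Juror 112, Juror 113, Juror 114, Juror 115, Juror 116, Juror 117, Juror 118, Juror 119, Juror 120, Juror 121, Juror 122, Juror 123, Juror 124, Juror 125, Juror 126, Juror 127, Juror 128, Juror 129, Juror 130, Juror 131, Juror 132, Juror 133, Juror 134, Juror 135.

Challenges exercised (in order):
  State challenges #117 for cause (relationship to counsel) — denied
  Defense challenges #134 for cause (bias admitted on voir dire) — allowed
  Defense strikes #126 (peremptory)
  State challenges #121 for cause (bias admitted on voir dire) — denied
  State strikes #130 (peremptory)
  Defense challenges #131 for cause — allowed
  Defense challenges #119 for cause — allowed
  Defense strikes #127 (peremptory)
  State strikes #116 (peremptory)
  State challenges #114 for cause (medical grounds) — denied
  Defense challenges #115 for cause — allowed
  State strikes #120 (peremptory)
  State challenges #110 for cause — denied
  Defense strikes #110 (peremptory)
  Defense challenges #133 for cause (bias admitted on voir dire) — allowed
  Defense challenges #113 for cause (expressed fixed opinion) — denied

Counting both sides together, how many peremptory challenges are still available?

3

State allotment: 3 base + 3 multi-party = 6. Defense allotment: 3.
State peremptories used: #130, #116, #120 — 3 (for-cause on #117, #121, #114, #110 don't count).
Defense peremptories used: #126, #127, #110 — 3 (for-cause on #134, #131, #119, #115, #133, #113 don't count).
Remaining: (6 − 3) + (3 − 3) = 3.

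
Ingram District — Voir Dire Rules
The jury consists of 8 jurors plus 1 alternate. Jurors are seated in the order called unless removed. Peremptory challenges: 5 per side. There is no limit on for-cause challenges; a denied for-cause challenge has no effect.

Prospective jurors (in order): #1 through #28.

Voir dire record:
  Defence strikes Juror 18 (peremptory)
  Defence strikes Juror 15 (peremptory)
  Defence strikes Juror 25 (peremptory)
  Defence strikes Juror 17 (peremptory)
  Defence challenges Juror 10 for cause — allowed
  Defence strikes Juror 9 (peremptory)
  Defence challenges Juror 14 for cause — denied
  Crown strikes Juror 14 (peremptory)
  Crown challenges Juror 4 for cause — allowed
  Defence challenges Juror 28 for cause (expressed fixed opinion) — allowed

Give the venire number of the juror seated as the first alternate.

12

Removed: #4, #9, #10, #14, #15, #17, #18, #25, #28.
Filling seats in venire order through position 9: #1, #2, #3, #5, #6, #7, #8, #11, #12.
So alternate 1 is #12.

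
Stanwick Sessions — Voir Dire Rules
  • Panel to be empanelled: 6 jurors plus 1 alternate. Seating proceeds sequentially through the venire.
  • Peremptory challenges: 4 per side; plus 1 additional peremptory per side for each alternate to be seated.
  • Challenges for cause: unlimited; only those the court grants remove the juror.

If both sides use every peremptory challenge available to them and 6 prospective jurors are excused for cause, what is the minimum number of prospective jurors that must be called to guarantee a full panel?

Seats to fill: 6 + 1 alternates = 7.
Peremptories: 4 + 1×1 = 5 per side × 2 sides = 10.
For-cause removals: 6.
Minimum venire: 7 + 10 + 6 = 23.

23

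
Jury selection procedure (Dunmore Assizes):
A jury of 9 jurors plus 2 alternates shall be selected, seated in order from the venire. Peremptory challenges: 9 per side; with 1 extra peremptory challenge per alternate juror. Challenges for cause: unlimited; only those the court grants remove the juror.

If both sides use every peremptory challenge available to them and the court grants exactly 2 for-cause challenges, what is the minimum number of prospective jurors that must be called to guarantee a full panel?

35

Seats to fill: 9 + 2 alternates = 11.
Peremptories: 9 + 1×2 = 11 per side × 2 sides = 22.
For-cause removals: 2.
Minimum venire: 11 + 22 + 2 = 35.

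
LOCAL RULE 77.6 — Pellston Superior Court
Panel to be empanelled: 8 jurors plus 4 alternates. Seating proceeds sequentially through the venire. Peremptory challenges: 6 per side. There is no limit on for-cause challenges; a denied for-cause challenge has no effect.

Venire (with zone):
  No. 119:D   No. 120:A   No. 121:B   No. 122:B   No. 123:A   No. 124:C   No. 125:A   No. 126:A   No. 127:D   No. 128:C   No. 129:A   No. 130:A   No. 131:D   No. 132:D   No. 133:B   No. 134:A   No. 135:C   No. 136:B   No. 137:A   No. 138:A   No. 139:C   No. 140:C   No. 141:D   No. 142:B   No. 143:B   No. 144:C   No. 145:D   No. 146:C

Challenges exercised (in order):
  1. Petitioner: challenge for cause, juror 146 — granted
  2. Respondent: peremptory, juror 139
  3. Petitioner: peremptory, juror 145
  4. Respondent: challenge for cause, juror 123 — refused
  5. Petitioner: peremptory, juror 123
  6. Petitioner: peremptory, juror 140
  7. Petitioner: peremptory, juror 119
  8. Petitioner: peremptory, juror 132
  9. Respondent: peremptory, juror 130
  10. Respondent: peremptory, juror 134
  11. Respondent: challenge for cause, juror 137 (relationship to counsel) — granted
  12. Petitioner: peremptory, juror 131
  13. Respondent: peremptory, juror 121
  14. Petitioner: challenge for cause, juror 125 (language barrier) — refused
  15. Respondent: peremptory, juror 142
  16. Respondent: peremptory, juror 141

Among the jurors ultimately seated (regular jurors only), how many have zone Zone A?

Removed: #119, #121, #123, #130, #131, #132, #134, #137, #139, #140, #141, #142, #145, #146.
Seated jurors 1–8: #120, #122, #124, #125, #126, #127, #128, #129 (alternates #133, #135, #136, #138 not counted).
Of those, in Zone A: #120, #125, #126, #129 → 4.

4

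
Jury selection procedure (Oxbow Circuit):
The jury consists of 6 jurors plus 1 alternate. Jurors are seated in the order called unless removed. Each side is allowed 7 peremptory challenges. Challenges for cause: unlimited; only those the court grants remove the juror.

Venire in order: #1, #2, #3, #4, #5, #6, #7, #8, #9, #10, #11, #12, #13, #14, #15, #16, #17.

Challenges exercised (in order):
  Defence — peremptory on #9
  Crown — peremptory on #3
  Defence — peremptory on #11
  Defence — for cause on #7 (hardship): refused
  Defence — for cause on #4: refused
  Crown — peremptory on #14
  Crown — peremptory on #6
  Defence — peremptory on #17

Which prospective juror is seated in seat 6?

8

Removed: #3, #6, #9, #11, #14, #17. (#4, #7 stay — for-cause denied.)
Filling seats in venire order through position 6: #1, #2, #4, #5, #7, #8.
So seat 6 is #8.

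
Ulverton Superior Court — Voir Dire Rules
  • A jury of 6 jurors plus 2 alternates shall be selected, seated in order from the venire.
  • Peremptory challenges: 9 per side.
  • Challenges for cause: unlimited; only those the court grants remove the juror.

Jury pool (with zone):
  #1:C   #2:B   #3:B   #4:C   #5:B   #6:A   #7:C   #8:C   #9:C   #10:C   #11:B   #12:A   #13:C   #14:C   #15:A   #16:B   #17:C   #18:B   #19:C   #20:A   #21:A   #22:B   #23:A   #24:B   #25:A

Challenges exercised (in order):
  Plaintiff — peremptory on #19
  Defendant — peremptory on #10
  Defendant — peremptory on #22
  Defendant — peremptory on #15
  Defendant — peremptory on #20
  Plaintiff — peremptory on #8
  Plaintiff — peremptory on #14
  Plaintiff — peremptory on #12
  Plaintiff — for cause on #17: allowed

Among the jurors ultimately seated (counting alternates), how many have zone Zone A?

Removed: #8, #10, #12, #14, #15, #17, #19, #20, #22.
Seated (8 incl. alternates): #1, #2, #3, #4, #5, #6, #7, #9.
Of those, in Zone A: #6 → 1.

1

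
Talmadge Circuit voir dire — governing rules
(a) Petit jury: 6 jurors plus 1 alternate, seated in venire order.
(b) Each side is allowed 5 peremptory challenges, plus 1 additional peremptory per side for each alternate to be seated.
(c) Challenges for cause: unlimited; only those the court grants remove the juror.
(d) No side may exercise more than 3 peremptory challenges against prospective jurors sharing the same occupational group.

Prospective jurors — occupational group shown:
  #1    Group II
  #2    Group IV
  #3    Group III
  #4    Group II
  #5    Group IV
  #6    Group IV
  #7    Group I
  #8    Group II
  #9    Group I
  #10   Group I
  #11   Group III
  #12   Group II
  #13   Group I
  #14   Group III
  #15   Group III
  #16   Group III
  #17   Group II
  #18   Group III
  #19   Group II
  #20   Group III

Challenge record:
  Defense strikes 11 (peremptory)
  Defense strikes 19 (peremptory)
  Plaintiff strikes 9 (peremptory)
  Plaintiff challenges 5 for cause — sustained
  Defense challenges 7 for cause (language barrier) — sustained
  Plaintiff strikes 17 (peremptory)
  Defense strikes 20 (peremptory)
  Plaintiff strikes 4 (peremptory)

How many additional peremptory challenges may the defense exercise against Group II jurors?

2

Defense peremptories so far: #11, #19, #20 — 3 of 6 used, 3 left overall.
Against Group II: #19 — 1 used; per-group cap 3 leaves 2.
Binding limit: min(3, 2) = 2.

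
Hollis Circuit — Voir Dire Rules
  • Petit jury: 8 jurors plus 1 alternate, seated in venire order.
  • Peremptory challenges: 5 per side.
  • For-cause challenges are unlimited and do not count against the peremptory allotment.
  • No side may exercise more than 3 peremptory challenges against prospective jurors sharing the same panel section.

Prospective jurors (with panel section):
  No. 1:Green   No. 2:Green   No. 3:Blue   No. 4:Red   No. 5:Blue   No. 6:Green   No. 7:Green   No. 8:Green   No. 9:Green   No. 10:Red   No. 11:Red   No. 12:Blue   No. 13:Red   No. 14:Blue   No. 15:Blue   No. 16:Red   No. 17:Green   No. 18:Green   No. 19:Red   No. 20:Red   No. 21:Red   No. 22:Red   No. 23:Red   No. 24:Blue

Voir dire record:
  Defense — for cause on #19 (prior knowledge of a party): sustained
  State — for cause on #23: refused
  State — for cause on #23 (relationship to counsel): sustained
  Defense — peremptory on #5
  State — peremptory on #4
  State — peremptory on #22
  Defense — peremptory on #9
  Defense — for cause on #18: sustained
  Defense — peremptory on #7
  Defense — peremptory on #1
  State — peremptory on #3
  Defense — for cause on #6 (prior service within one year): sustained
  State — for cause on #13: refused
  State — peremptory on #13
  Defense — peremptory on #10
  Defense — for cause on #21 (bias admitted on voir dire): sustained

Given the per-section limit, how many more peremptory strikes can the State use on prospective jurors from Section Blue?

State peremptories so far: #4, #22, #3, #13 — 4 of 5 used, 1 left overall.
Against Section Blue: #3 — 1 used; per-section cap 3 leaves 2.
Binding limit: min(1, 2) = 1.

1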